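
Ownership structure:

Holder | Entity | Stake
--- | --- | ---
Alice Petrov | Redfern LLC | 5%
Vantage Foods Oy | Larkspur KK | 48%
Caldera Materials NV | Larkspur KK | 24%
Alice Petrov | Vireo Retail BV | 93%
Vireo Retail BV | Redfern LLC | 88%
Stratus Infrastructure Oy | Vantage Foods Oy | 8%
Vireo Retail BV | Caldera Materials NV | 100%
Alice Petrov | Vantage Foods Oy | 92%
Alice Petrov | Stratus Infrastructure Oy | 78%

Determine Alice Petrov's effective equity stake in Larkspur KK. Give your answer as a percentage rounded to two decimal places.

Alice reaches Larkspur along 3 paths.
Via Stratus → Vantage: 78% × 8% × 48% = 2.9952%.
Via Vantage: 92% × 48% = 44.16%.
Via Vireo → Caldera: 93% × 100% × 24% = 22.32%.
Total: 2.9952% + 44.16% + 22.32% = 69.4752%.
Rounded: 69.48%.

69.48%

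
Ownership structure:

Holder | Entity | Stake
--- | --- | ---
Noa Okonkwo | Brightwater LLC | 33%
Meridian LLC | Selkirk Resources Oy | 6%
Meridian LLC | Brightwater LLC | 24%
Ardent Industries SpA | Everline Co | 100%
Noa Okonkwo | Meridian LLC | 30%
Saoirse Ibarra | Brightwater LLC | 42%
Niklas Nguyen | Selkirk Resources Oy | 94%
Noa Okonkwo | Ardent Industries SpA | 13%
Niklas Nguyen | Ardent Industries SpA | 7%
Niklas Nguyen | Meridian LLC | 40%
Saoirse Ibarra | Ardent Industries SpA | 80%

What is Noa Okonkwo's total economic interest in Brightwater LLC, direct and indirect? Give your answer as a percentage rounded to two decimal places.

40.20%

Noa reaches Brightwater along 2 paths.
Via Meridian: 30% × 24% = 7.2%.
Direct stake: 33% = 33%.
Total: 7.2% + 33% = 40.2%.
Rounded: 40.20%.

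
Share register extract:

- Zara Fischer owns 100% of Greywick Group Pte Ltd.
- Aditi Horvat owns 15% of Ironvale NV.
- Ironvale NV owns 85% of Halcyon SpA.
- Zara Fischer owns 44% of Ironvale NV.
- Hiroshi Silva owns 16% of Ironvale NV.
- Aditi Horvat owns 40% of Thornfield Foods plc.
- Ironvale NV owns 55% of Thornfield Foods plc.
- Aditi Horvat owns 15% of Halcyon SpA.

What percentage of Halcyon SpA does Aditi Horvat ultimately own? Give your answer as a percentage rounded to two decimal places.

Aditi reaches Halcyon along 2 paths.
Via Ironvale: 15% × 85% = 12.75%.
Direct stake: 15% = 15%.
Total: 12.75% + 15% = 27.75%.

27.75%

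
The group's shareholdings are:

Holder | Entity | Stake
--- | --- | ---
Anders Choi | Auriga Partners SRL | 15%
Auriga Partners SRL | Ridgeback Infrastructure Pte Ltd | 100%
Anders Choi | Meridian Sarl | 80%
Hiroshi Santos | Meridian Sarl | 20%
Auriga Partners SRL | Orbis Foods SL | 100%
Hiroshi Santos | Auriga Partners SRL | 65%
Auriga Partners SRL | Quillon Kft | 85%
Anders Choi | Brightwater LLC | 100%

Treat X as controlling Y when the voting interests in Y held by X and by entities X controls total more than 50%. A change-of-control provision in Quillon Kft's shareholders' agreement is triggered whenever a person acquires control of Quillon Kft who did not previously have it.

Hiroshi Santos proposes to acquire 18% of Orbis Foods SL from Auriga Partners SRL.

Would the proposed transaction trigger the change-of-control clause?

No

The purchase adds only to Hiroshi's holdings (Auriga's stake shrinks), so Hiroshi is the only person who could newly come to control Quillon.
Hiroshi holds 65% of Auriga, so Hiroshi controls Auriga.
Auriga holds 85% of Quillon, so Hiroshi controls Quillon.
So Hiroshi already controls Quillon before the transaction.
After the purchase, Hiroshi holds 18% of Orbis directly, and Auriga's stake falls to 82%.
Hiroshi controlled Quillon already, so this is not a new person acquiring control; every other person's position is unchanged or reduced.
No new person acquires control, so the clause is not triggered.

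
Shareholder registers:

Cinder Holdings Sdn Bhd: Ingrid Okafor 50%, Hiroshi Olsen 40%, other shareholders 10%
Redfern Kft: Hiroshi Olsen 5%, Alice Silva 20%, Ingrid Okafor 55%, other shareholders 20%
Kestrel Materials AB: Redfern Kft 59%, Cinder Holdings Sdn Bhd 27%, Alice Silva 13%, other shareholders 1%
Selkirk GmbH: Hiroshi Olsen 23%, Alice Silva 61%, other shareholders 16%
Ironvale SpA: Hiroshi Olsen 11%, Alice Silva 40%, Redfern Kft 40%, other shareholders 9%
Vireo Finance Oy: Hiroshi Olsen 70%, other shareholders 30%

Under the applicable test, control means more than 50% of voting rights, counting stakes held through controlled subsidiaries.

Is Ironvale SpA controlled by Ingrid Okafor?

No

Ingrid holds 55% of Redfern, so Ingrid controls Redfern.
Redfern holds 59% of Kestrel, so Ingrid controls Kestrel.
In Ironvale, Ingrid's side holds only 40%, not > 50%.
So Ingrid does not control Ironvale.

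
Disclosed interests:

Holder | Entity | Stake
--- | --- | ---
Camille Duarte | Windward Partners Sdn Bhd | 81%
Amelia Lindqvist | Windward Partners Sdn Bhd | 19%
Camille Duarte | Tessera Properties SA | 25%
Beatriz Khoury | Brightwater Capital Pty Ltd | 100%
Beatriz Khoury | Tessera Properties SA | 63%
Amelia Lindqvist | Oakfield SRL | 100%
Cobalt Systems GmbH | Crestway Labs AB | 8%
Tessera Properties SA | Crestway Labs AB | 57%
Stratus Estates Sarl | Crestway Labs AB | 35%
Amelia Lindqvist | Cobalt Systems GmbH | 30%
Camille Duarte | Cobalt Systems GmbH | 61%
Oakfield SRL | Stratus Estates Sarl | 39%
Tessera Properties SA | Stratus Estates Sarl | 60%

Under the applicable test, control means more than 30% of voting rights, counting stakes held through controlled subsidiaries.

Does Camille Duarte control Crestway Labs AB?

No

Camille holds 61% of Cobalt, so Camille controls Cobalt.
Camille holds 81% of Windward, so Camille controls Windward.
In Crestway, Camille's side holds only 8%, not > 30%.
So Camille does not control Crestway.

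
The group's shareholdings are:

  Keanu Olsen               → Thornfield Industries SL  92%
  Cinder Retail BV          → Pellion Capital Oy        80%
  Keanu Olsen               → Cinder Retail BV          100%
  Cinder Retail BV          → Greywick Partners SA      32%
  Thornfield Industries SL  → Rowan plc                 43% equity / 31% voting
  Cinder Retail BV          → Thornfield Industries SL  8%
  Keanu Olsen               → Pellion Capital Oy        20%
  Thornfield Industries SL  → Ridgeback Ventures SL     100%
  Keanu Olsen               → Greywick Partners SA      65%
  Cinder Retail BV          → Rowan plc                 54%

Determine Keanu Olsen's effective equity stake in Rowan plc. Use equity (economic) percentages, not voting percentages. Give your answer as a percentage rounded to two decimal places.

97.00%

Keanu reaches Rowan along 3 paths.
Via Cinder: 100% × 54% = 54%.
Via Cinder → Thornfield: 100% × 8% × 43% = 3.44%.
Via Thornfield: 92% × 43% = 39.56%.
Total: 54% + 3.44% + 39.56% = 97%.
Rounded: 97.00%.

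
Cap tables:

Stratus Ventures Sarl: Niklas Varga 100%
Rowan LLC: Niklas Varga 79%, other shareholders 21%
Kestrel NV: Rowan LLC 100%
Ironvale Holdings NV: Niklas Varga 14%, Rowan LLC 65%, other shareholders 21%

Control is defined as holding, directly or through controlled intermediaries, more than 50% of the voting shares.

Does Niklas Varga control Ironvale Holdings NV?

Niklas holds 79% of Rowan, so Niklas controls Rowan.
Niklas and Rowan together hold 14% + 65% = 79% of Ironvale, so Niklas controls Ironvale.

Yes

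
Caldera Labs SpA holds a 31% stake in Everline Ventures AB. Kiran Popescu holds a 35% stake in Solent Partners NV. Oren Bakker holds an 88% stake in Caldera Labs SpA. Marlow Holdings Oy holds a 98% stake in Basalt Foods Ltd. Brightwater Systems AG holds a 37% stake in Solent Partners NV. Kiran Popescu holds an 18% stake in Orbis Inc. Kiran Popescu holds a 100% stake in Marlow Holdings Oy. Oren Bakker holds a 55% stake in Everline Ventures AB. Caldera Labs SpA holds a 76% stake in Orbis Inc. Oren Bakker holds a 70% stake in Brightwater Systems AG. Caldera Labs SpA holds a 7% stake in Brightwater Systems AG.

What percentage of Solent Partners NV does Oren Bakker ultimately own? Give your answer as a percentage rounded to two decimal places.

28.18%

Oren reaches Solent along 2 paths.
Via Caldera → Brightwater: 88% × 7% × 37% = 2.2792%.
Via Brightwater: 70% × 37% = 25.9%.
Total: 2.2792% + 25.9% = 28.1792%.
Rounded: 28.18%.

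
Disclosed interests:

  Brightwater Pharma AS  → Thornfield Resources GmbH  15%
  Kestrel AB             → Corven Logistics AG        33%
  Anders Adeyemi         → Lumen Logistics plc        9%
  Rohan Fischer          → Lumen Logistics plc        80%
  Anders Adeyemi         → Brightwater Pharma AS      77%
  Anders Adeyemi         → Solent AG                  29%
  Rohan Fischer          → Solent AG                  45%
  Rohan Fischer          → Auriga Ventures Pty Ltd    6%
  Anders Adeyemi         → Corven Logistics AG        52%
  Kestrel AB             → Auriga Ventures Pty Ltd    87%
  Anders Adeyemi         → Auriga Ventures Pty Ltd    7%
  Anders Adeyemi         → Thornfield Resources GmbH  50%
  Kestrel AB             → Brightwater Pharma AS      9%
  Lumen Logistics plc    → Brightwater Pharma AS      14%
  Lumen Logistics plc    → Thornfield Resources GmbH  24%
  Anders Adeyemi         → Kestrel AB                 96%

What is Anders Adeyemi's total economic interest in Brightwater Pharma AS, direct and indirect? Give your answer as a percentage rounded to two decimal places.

86.90%

Anders reaches Brightwater along 3 paths.
Via Kestrel: 96% × 9% = 8.64%.
Via Lumen: 9% × 14% = 1.26%.
Direct stake: 77% = 77%.
Total: 8.64% + 1.26% + 77% = 86.9%.
Rounded: 86.90%.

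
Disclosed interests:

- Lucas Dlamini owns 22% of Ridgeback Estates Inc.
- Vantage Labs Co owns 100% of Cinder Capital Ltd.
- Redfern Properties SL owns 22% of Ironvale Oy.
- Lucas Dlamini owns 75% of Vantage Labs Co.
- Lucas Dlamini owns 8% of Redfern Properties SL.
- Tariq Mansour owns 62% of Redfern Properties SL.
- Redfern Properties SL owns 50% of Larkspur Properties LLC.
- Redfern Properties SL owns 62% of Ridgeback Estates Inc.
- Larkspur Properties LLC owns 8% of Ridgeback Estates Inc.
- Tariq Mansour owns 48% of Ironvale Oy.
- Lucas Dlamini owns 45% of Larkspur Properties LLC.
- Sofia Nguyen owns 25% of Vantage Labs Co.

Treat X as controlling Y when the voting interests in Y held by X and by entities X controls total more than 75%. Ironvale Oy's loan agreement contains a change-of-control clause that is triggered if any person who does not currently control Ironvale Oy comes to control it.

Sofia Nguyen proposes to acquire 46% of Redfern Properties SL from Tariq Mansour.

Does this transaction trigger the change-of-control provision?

The purchase adds only to Sofia's holdings (Tariq's stake shrinks), so Sofia is the only person who could newly come to control Ironvale.
Sofia's largest direct stake is 25% in Vantage, which does not meet the threshold, so Sofia controls no company.
Neither Sofia nor any entity Sofia controls holds any voting interest in Ironvale.
So before the transaction, Sofia does not control Ironvale.
After the purchase, Sofia holds 46% of Redfern directly, and Tariq's stake falls to 16%.
Sofia's side now holds 46% of Redfern, not > 75%, so Sofia still does not control Redfern.
After the transaction, neither Sofia nor any entity Sofia controls holds a voting interest in Ironvale, so Sofia still does not control it.
No new person acquires control, so the clause is not triggered.

No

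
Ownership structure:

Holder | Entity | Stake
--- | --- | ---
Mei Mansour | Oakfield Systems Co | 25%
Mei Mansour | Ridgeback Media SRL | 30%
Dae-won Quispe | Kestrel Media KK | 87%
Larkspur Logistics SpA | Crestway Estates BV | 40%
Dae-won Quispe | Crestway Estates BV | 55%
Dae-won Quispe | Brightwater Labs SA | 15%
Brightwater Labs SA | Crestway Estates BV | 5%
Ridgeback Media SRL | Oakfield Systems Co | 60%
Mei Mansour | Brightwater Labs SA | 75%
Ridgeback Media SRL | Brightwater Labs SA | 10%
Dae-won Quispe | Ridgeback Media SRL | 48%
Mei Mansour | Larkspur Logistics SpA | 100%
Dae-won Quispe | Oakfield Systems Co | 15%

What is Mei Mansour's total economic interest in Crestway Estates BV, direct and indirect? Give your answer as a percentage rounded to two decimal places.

43.90%

Mei reaches Crestway along 3 paths.
Via Larkspur: 100% × 40% = 40%.
Via Ridgeback → Brightwater: 30% × 10% × 5% = 0.15%.
Via Brightwater: 75% × 5% = 3.75%.
Total: 40% + 0.15% + 3.75% = 43.9%.
Rounded: 43.90%.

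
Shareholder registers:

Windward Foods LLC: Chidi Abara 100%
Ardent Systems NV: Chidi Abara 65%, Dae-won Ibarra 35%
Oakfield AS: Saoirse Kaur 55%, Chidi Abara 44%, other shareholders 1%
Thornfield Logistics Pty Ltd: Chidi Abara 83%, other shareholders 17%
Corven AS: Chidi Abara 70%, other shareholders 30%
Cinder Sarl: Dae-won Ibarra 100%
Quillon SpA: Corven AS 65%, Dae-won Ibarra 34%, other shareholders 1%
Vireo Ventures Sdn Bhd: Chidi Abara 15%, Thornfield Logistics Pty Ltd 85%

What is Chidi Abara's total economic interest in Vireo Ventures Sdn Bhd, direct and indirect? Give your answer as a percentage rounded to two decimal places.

85.55%

Chidi reaches Vireo along 2 paths.
Direct stake: 15% = 15%.
Via Thornfield: 83% × 85% = 70.55%.
Total: 15% + 70.55% = 85.55%.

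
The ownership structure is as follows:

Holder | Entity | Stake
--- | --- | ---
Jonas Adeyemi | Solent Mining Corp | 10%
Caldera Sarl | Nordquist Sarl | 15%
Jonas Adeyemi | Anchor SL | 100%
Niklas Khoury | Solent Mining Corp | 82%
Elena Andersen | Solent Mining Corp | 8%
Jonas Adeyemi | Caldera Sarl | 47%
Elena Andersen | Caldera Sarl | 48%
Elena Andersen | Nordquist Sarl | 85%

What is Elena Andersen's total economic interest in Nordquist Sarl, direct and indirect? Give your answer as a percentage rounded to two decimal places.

Elena reaches Nordquist along 2 paths.
Via Caldera: 48% × 15% = 7.2%.
Direct stake: 85% = 85%.
Total: 7.2% + 85% = 92.2%.
Rounded: 92.20%.

92.20%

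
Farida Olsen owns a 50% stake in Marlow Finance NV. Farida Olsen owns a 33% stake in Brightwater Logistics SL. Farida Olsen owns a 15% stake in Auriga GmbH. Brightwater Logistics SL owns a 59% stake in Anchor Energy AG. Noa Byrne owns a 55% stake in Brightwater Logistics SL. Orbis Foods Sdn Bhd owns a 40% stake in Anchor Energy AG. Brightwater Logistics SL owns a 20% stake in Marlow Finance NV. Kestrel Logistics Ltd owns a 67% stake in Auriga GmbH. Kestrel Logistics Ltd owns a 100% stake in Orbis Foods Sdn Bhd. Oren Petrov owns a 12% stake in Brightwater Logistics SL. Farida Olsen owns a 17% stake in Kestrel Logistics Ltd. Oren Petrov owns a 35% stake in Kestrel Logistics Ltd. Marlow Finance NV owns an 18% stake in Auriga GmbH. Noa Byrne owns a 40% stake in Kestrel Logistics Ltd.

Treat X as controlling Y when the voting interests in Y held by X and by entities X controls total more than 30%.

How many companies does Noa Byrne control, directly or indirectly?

Noa holds 40% of Kestrel, so Noa controls Kestrel.
Noa holds 55% of Brightwater, so Noa controls Brightwater.
Kestrel holds 100% of Orbis, so Noa controls Orbis.
Kestrel holds 67% of Auriga, so Noa controls Auriga.
Orbis and Brightwater together hold 40% + 59% = 99% of Anchor, so Noa controls Anchor.
No other company's threshold is met.
Noa controls 5 companies.

5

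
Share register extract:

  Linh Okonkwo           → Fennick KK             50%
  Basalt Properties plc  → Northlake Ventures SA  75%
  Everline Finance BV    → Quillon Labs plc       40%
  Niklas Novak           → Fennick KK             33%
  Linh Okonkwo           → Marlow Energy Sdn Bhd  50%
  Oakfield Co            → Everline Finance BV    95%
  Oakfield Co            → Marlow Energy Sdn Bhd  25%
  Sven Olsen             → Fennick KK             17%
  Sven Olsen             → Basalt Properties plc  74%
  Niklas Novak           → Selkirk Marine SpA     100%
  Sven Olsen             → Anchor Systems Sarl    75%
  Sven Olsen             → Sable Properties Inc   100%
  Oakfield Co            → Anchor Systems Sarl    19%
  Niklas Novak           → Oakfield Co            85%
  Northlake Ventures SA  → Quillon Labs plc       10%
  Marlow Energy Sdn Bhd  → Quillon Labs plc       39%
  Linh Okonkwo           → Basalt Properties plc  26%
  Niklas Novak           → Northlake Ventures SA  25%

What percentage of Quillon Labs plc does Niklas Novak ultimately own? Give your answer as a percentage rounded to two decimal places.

43.09%

Niklas reaches Quillon along 3 paths.
Via Oakfield → Marlow: 85% × 25% × 39% = 8.2875%.
Via Oakfield → Everline: 85% × 95% × 40% = 32.3%.
Via Northlake: 25% × 10% = 2.5%.
Total: 8.2875% + 32.3% + 2.5% = 43.0875%.
Rounded: 43.09%.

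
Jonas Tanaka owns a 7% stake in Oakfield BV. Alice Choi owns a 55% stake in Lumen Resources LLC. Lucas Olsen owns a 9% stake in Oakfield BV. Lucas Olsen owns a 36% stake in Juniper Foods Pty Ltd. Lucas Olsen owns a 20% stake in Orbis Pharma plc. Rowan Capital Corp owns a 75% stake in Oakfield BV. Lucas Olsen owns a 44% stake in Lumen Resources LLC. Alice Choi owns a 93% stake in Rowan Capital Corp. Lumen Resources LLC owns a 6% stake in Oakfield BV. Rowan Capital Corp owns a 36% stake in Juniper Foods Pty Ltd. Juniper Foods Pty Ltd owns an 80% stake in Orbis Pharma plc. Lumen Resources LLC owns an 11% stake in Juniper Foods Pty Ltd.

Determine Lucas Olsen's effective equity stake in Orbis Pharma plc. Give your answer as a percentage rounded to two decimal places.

52.67%

Lucas reaches Orbis along 3 paths.
Via Lumen → Juniper: 44% × 11% × 80% = 3.872%.
Via Juniper: 36% × 80% = 28.8%.
Direct stake: 20% = 20%.
Total: 3.872% + 28.8% + 20% = 52.672%.
Rounded: 52.67%.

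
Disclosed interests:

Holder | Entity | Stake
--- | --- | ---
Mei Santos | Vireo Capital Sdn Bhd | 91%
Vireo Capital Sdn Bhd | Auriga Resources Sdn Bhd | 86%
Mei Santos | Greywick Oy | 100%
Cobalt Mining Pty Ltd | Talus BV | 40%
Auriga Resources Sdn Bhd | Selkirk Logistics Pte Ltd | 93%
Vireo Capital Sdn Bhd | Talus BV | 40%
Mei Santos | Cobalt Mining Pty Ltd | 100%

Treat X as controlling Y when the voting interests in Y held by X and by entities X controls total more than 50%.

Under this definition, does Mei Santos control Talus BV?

Yes

Mei holds 100% of Cobalt, so Mei controls Cobalt.
Mei holds 91% of Vireo, so Mei controls Vireo.
Cobalt and Vireo together hold 40% + 40% = 80% of Talus, so Mei controls Talus.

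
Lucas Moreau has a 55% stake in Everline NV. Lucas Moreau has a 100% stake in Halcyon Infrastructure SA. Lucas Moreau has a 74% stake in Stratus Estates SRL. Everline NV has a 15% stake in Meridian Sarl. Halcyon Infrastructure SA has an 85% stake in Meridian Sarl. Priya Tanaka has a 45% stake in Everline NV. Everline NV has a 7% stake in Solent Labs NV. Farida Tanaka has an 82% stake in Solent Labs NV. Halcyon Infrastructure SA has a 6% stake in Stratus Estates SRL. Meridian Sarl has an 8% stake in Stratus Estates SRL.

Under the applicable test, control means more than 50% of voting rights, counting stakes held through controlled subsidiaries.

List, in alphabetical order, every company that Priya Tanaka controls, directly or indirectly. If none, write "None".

Priya's largest direct stake is 45% in Everline, which does not meet the threshold.

None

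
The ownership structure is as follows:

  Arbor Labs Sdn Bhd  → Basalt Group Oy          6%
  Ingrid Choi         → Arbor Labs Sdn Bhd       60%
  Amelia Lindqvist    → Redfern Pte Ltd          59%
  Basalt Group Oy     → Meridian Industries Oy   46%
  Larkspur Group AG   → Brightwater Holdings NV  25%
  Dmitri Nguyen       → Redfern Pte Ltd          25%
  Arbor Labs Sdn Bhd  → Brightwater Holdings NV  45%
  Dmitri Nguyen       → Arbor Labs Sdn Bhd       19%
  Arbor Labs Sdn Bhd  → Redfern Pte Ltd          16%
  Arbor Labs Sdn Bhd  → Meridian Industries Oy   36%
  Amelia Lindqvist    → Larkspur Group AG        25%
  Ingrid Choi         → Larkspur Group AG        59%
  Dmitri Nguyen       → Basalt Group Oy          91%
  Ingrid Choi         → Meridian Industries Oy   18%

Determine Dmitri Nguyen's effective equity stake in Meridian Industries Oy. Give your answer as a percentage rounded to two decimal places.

49.22%

Dmitri reaches Meridian along 3 paths.
Via Arbor: 19% × 36% = 6.84%.
Via Arbor → Basalt: 19% × 6% × 46% = 0.5244%.
Via Basalt: 91% × 46% = 41.86%.
Total: 6.84% + 0.5244% + 41.86% = 49.2244%.
Rounded: 49.22%.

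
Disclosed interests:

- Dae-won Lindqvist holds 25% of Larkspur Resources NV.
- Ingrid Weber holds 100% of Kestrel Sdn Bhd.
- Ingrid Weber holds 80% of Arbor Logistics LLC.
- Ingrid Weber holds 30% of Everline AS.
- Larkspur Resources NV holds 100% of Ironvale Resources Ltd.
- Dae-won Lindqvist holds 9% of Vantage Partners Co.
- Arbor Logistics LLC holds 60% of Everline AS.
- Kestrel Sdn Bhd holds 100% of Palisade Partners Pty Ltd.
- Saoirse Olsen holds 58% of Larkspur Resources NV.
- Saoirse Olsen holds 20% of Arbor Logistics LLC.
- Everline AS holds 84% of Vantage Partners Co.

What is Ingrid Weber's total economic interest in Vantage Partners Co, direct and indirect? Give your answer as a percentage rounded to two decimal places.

Ingrid reaches Vantage along 2 paths.
Via Arbor → Everline: 80% × 60% × 84% = 40.32%.
Via Everline: 30% × 84% = 25.2%.
Total: 40.32% + 25.2% = 65.52%.

65.52%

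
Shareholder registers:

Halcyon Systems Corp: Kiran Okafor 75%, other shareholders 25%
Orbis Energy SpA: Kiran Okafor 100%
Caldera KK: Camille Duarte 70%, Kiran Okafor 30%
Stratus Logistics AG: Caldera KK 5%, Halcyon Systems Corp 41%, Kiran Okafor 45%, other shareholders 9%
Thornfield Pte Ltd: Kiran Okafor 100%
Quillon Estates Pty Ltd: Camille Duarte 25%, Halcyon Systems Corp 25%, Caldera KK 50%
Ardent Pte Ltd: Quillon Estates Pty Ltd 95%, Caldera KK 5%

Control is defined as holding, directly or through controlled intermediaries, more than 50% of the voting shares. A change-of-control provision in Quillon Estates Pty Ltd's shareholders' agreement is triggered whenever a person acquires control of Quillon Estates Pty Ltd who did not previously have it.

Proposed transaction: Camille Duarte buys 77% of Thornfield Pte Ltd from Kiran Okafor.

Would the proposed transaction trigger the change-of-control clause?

No

The purchase adds only to Camille's holdings (Kiran's stake shrinks), so Camille is the only person who could newly come to control Quillon.
Camille holds 70% of Caldera, so Camille controls Caldera.
Camille and Caldera together hold 25% + 50% = 75% of Quillon, so Camille controls Quillon.
So Camille already controls Quillon before the transaction.
After the purchase, Camille holds 77% of Thornfield directly, and Kiran's stake falls to 23%.
Camille controlled Quillon already, so this is not a new person acquiring control; every other person's position is unchanged or reduced.
No new person acquires control, so the clause is not triggered.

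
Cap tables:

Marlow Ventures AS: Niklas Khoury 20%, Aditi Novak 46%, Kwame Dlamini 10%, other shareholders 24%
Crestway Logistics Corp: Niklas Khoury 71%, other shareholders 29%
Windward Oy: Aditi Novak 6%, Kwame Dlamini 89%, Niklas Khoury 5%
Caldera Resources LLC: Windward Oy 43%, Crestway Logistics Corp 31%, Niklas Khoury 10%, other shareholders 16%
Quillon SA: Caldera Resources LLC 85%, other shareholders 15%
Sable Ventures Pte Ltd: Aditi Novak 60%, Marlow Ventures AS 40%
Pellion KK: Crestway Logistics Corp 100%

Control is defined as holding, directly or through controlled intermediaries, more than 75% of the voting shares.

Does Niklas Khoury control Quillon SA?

No

Niklas's largest direct stake is 71% in Crestway, which does not meet the threshold, so Niklas controls no company.
Neither Niklas nor any entity Niklas controls holds any voting interest in Quillon.
So Niklas does not control Quillon.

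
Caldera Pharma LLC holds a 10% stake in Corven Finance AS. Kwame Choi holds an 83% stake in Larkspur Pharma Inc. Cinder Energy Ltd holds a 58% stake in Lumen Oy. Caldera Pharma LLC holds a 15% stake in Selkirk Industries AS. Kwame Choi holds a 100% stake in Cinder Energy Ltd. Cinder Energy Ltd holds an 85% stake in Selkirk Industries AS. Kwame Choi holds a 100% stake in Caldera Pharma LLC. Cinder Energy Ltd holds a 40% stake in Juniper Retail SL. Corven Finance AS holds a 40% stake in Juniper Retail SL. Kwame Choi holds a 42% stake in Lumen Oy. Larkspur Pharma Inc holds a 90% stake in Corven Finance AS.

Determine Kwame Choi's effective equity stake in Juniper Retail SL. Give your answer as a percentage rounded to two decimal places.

Kwame reaches Juniper along 3 paths.
Via Cinder: 100% × 40% = 40%.
Via Caldera → Corven: 100% × 10% × 40% = 4%.
Via Larkspur → Corven: 83% × 90% × 40% = 29.88%.
Total: 40% + 4% + 29.88% = 73.88%.

73.88%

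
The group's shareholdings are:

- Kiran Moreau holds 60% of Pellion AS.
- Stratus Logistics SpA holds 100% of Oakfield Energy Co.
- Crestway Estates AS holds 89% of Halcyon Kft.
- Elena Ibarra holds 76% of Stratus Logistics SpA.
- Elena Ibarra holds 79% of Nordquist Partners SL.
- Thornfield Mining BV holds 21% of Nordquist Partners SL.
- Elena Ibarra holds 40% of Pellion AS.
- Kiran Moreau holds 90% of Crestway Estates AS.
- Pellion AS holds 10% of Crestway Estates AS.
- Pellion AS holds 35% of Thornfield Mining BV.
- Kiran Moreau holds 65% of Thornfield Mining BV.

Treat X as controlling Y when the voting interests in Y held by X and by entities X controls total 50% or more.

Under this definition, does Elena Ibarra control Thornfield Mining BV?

Elena holds 76% of Stratus, so Elena controls Stratus.
Elena holds 79% of Nordquist, so Elena controls Nordquist.
Stratus holds 100% of Oakfield, so Elena controls Oakfield.
Neither Elena nor any entity Elena controls holds any voting interest in Thornfield.
So Elena does not control Thornfield.

No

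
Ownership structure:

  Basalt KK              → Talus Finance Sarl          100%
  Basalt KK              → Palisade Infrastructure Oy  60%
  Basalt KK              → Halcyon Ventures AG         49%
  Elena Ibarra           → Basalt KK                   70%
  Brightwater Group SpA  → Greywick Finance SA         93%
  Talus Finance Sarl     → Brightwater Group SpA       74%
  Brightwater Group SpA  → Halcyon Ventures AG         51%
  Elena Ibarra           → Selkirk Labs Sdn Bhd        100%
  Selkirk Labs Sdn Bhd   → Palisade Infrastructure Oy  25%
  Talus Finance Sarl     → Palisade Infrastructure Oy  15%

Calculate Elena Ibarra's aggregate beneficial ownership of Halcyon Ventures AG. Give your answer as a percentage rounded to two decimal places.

60.72%

Elena reaches Halcyon along 2 paths.
Via Basalt → Talus → Brightwater: 70% × 100% × 74% × 51% = 26.418%.
Via Basalt: 70% × 49% = 34.3%.
Total: 26.418% + 34.3% = 60.718%.
Rounded: 60.72%.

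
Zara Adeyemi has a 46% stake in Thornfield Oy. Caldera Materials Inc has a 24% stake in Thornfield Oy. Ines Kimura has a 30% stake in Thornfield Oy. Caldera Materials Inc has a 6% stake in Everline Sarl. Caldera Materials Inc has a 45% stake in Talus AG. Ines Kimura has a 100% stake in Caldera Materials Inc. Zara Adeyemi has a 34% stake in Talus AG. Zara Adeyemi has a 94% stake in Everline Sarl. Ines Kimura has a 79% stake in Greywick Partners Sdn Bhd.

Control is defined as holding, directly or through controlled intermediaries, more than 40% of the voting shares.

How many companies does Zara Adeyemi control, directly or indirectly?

2

Zara holds 46% of Thornfield, so Zara controls Thornfield.
Zara holds 94% of Everline, so Zara controls Everline.
No other company's threshold is met.
Zara controls 2 companies.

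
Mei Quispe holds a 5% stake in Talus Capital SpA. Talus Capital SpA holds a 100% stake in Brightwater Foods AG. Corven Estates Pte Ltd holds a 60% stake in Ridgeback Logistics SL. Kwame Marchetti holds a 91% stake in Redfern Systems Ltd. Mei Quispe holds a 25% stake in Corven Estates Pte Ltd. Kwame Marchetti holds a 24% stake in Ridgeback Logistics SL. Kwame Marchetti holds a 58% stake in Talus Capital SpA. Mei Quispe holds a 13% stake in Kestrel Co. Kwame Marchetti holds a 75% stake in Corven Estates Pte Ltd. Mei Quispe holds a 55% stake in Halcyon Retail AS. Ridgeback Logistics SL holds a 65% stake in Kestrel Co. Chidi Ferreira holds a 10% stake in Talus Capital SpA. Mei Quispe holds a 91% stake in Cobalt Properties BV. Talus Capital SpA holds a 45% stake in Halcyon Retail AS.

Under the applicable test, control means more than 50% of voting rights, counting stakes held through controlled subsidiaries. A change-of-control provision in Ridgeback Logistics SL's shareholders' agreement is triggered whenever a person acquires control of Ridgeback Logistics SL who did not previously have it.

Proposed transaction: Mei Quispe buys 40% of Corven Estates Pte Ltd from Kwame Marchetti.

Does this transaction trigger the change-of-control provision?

Yes

The purchase adds only to Mei's holdings (Kwame's stake shrinks), so Mei is the only person who could newly come to control Ridgeback.
Mei holds 91% of Cobalt, so Mei controls Cobalt.
Mei holds 55% of Halcyon, so Mei controls Halcyon.
Neither Mei nor any entity Mei controls holds any voting interest in Ridgeback.
So before the transaction, Mei does not control Ridgeback.
After the purchase, Mei's direct stake in Corven rises to 25% + 40% = 65%, and Kwame's stake falls to 35%.
Mei holds 65% of Corven, so Mei controls Corven.
Corven holds 60% of Ridgeback, so Mei controls Ridgeback.
Mei did not control Ridgeback before and does after, so the clause is triggered.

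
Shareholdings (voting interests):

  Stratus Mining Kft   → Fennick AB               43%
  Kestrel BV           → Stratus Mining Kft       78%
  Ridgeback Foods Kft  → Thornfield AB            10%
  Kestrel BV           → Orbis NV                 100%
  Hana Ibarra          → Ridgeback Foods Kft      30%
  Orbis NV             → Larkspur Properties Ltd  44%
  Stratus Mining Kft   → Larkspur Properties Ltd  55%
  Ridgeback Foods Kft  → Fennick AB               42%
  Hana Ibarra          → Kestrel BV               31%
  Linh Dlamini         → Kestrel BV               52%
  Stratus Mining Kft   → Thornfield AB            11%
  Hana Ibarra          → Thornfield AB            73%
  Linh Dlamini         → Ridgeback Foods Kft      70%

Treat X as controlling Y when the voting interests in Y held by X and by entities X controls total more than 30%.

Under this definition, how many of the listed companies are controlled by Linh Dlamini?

6

Linh holds 70% of Ridgeback, so Linh controls Ridgeback.
Linh holds 52% of Kestrel, so Linh controls Kestrel.
Kestrel holds 100% of Orbis, so Linh controls Orbis.
Kestrel holds 78% of Stratus, so Linh controls Stratus.
Stratus and Ridgeback together hold 43% + 42% = 85% of Fennick, so Linh controls Fennick.
Orbis and Stratus together hold 44% + 55% = 99% of Larkspur, so Linh controls Larkspur.
No other company's threshold is met.
Linh controls 6 companies.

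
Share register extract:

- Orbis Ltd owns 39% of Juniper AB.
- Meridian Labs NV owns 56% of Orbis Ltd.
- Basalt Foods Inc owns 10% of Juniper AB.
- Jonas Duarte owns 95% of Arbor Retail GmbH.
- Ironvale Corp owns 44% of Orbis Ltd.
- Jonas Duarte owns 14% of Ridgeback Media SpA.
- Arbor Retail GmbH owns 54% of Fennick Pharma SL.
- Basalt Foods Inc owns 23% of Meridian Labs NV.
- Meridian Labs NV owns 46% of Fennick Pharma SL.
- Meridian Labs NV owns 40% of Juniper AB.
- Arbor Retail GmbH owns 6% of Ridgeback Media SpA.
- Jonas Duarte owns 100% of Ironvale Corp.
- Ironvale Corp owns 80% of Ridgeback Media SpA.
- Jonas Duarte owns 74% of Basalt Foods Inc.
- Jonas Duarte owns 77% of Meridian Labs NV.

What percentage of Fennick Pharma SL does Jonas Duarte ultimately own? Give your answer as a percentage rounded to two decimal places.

94.55%

Jonas reaches Fennick along 3 paths.
Via Meridian: 77% × 46% = 35.42%.
Via Basalt → Meridian: 74% × 23% × 46% = 7.8292%.
Via Arbor: 95% × 54% = 51.3%.
Total: 35.42% + 7.8292% + 51.3% = 94.5492%.
Rounded: 94.55%.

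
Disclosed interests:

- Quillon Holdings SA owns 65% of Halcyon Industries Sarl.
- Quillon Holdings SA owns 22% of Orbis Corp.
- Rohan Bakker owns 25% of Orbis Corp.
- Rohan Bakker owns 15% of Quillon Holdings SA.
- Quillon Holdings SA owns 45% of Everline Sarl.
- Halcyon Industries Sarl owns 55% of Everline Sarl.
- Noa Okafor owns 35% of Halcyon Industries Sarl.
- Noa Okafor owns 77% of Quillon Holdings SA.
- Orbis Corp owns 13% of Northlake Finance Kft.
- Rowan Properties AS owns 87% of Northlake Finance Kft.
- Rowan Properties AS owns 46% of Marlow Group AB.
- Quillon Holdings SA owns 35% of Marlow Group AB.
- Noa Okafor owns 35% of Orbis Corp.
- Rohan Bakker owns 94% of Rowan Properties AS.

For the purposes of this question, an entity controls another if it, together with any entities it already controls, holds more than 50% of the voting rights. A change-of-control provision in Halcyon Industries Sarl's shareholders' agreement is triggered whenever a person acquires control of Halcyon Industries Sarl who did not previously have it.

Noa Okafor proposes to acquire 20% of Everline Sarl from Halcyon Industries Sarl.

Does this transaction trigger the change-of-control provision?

The purchase adds only to Noa's holdings (Halcyon's stake shrinks), so Noa is the only person who could newly come to control Halcyon.
Noa holds 77% of Quillon, so Noa controls Quillon.
Quillon and Noa together hold 65% + 35% = 100% of Halcyon, so Noa controls Halcyon.
So Noa already controls Halcyon before the transaction.
After the purchase, Noa holds 20% of Everline directly, and Halcyon's stake falls to 35%.
Noa controlled Halcyon already, so this is not a new person acquiring control; every other person's position is unchanged or reduced.
No new person acquires control, so the clause is not triggered.

No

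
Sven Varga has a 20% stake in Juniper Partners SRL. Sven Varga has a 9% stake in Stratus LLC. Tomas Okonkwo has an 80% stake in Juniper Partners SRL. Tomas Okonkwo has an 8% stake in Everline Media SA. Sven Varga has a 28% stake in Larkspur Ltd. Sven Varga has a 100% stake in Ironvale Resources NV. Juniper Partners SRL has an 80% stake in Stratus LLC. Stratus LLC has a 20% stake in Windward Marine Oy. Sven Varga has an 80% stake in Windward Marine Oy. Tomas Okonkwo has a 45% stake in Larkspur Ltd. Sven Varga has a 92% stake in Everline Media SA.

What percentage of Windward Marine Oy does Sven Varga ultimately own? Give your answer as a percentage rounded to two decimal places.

85.00%

Sven reaches Windward along 3 paths.
Direct stake: 80% = 80%.
Via Stratus: 9% × 20% = 1.8%.
Via Juniper → Stratus: 20% × 80% × 20% = 3.2%.
Total: 80% + 1.8% + 3.2% = 85%.
Rounded: 85.00%.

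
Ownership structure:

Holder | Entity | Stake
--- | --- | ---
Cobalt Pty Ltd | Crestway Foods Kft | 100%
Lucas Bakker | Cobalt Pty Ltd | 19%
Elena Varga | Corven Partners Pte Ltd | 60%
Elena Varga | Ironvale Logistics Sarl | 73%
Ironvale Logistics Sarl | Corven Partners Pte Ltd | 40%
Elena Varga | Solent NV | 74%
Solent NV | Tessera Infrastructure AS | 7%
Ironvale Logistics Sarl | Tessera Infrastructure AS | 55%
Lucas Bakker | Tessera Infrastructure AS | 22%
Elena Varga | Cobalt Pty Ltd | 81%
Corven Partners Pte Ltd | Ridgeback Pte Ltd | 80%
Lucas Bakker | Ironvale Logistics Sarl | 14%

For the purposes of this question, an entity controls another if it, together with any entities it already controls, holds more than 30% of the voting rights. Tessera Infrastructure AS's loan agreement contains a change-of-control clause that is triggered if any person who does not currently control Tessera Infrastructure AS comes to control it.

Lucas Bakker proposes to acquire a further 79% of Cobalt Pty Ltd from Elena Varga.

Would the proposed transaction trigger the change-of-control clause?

No

The purchase adds only to Lucas's holdings (Elena's stake shrinks), so Lucas is the only person who could newly come to control Tessera.
Lucas's largest direct stake is 22% in Tessera, which does not meet the threshold, so Lucas controls no company.
In Tessera, Lucas's side holds only 22%, not > 30%.
So before the transaction, Lucas does not control Tessera.
After the purchase, Lucas's direct stake in Cobalt rises to 19% + 79% = 98%, and Elena's stake falls to 2%.
Lucas holds 98% of Cobalt, so Lucas controls Cobalt.
Cobalt holds 100% of Crestway, so Lucas controls Crestway.
After the transaction, Lucas's side holds 22% of Tessera, not > 30%, so Lucas still does not control Tessera.
No new person acquires control, so the clause is not triggered.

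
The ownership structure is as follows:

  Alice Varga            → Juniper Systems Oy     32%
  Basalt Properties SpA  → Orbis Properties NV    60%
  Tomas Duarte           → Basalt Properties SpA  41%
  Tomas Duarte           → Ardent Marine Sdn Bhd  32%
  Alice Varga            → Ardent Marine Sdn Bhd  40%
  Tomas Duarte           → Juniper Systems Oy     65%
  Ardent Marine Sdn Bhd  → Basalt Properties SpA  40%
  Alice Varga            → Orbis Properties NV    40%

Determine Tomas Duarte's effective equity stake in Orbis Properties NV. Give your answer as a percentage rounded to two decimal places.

Tomas reaches Orbis along 2 paths.
Via Basalt: 41% × 60% = 24.6%.
Via Ardent → Basalt: 32% × 40% × 60% = 7.68%.
Total: 24.6% + 7.68% = 32.28%.

32.28%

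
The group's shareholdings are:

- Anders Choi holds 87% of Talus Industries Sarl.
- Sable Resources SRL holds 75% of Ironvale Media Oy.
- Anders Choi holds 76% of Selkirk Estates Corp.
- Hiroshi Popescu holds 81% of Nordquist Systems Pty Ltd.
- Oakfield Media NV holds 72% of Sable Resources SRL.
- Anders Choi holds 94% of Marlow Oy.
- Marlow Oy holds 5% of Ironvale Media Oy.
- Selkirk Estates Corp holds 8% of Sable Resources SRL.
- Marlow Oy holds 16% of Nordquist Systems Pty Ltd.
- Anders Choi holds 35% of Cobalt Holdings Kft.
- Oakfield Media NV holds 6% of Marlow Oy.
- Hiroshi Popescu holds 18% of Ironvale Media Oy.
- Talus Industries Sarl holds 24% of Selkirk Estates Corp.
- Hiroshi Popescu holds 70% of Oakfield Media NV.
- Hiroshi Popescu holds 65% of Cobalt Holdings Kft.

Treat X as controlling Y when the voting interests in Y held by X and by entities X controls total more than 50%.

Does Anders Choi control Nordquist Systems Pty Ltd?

No

Anders holds 87% of Talus, so Anders controls Talus.
Anders holds 94% of Marlow, so Anders controls Marlow.
Anders and Talus together hold 76% + 24% = 100% of Selkirk, so Anders controls Selkirk.
In Nordquist, Anders's side holds only 16%, not > 50%.
So Anders does not control Nordquist.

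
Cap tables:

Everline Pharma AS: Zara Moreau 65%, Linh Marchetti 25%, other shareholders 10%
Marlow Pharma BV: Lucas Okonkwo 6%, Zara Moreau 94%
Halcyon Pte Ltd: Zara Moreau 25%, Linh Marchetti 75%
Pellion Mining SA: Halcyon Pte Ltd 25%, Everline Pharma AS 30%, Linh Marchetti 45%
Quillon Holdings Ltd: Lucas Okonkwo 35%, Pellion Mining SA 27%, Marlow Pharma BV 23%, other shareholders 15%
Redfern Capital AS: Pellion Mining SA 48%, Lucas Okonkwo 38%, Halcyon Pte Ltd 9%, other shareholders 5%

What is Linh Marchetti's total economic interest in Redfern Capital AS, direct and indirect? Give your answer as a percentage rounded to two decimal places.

40.95%

Linh reaches Redfern along 4 paths.
Via Halcyon → Pellion: 75% × 25% × 48% = 9%.
Via Everline → Pellion: 25% × 30% × 48% = 3.6%.
Via Pellion: 45% × 48% = 21.6%.
Via Halcyon: 75% × 9% = 6.75%.
Total: 9% + 3.6% + 21.6% + 6.75% = 40.95%.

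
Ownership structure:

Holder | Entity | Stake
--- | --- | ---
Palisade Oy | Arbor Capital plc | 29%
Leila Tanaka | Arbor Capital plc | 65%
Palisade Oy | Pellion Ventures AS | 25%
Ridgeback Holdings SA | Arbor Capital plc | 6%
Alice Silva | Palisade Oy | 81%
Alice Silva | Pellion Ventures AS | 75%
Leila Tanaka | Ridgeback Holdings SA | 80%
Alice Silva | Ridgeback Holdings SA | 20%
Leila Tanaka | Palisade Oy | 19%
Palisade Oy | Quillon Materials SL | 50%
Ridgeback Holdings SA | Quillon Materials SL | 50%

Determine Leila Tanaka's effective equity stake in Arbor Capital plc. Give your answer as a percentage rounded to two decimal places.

Leila reaches Arbor along 3 paths.
Direct stake: 65% = 65%.
Via Palisade: 19% × 29% = 5.51%.
Via Ridgeback: 80% × 6% = 4.8%.
Total: 65% + 5.51% + 4.8% = 75.31%.

75.31%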